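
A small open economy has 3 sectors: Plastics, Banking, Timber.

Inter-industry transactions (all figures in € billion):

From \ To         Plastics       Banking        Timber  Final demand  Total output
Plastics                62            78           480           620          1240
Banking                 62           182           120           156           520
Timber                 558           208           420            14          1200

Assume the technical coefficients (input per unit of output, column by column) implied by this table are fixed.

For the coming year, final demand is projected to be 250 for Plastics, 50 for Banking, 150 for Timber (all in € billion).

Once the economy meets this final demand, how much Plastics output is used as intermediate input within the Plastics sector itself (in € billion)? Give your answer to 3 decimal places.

Technical coefficients a_ij = z_ij / X_j:
  a_11 = 62/1240 = 0.05, a_21 = 62/1240 = 0.05, a_31 = 558/1240 = 0.45
  a_12 = 78/520 = 0.15, a_22 = 182/520 = 0.35, a_32 = 208/520 = 0.40
  a_13 = 480/1200 = 0.40, a_23 = 120/1200 = 0.10, a_33 = 420/1200 = 0.35
I − A =
  [   0.95    -0.15    -0.40]
  [  -0.05     0.65    -0.10]
  [  -0.45    -0.40     0.65]
Cofactors of I−A, C_ij = (−1)^(i+j)·(minor ij) (rows/columns in the sector order above):
  C_11 = (0.65)(0.65) − (-0.10)(-0.40) = 0.3825
  C_12 = −[(-0.05)(0.65) − (-0.10)(-0.45)] = 0.0775
  C_13 = (-0.05)(-0.40) − (0.65)(-0.45) = 0.3125
  C_21 = −[(-0.15)(0.65) − (-0.40)(-0.40)] = 0.2575
  C_22 = (0.95)(0.65) − (-0.40)(-0.45) = 0.4375
  C_23 = −[(0.95)(-0.40) − (-0.15)(-0.45)] = 0.4475
  C_31 = (-0.15)(-0.10) − (-0.40)(0.65) = 0.2750
  C_32 = −[(0.95)(-0.10) − (-0.40)(-0.05)] = 0.1150
  C_33 = (0.95)(0.65) − (-0.15)(-0.05) = 0.6100
det(I−A) = Σ_j (I−A)_1j·C_1j = (0.95)(0.3825) + (-0.15)(0.0775) + (-0.40)(0.3125) = 0.22675
adj(I−A) = Cᵀ =
  [ 0.3825   0.2575   0.2750]
  [ 0.0775   0.4375   0.1150]
  [ 0.3125   0.4475   0.6100]
(I − A)⁻¹ = adj(I−A) / det(I−A) ≈
  [   1.6869     1.1356     1.2128]
  [   0.3418     1.9294     0.5072]
  [   1.3782     1.9735     2.6902]
First solve x = (I − A)⁻¹ d = adj(I−A)·d / det(I−A); in particular x_1 = (0.3825·250 + 0.2575·50 + 0.2750·150) / 0.22675 = 149.75 / 0.22675 ≈ 660.41896.
Intermediate flow from 1 to 1: z_11 = a_11 · x_1 = 0.05 × 149.75 / 0.22675 = 7.4875 / 0.22675 ≈ 33.021.

z_11 = 33.021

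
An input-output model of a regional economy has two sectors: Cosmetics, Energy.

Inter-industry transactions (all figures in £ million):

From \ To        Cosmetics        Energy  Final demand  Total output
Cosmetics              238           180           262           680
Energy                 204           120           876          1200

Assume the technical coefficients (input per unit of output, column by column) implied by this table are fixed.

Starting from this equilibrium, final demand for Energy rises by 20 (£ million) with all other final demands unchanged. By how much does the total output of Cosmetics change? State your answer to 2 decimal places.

Δx_1 = 5.56

Technical coefficients a_ij = z_ij / X_j:
  a_11 = 238/680 = 0.35, a_21 = 204/680 = 0.30
  a_12 = 180/1200 = 0.15, a_22 = 120/1200 = 0.10
I − A =
  [   0.65    -0.15]
  [  -0.30     0.90]
det(I−A) = (0.65)(0.90) − (-0.15)(-0.30) = 0.5400
adj(I−A) = [[0.90, 0.15], [0.30, 0.65]]
(I − A)⁻¹ = adj(I−A) / det(I−A) ≈
  [   1.6667     0.2778]
  [   0.5556     1.2037]
Δx = (I − A)⁻¹ Δd with Δd having +20 in the Energy component and 0 elsewhere.
So Δx_1 = L_12 · (+20), where L_12 = adj(I−A)_12 / det(I−A) = 0.15 / 0.5400.
Δx_1 = 0.15 × (+20) / 0.5400 = 3.00 / 0.5400 ≈ 5.56.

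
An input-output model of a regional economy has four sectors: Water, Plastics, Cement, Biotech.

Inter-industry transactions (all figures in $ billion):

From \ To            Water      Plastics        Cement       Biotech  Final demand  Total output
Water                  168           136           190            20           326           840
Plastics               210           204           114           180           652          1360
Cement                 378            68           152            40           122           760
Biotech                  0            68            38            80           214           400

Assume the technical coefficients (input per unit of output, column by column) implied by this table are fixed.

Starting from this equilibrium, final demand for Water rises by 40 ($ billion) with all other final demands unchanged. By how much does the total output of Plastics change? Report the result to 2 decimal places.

Δx_2 = 28.72

Technical coefficients a_ij = z_ij / X_j:
  a_11 = 168/840 = 0.20, a_21 = 210/840 = 0.25, a_31 = 378/840 = 0.45, a_41 = 0/840 = 0.00
  a_12 = 136/1360 = 0.10, a_22 = 204/1360 = 0.15, a_32 = 68/1360 = 0.05, a_42 = 68/1360 = 0.05
  a_13 = 190/760 = 0.25, a_23 = 114/760 = 0.15, a_33 = 152/760 = 0.20, a_43 = 38/760 = 0.05
  a_14 = 20/400 = 0.05, a_24 = 180/400 = 0.45, a_34 = 40/400 = 0.10, a_44 = 80/400 = 0.20
I − A =
  [   0.80    -0.10    -0.25    -0.05]
  [  -0.25     0.85    -0.15    -0.45]
  [  -0.45    -0.05     0.80    -0.10]
  [   0.00    -0.05    -0.05     0.80]
Compute the cofactors C_ij = (−1)^(i+j)·(3×3 minor ij) of I−A; the adjugate is their transpose:
adj(I−A) = Cᵀ =
  [ 0.513875   0.076875   0.181125   0.098000]
  [ 0.222875   0.416875   0.164625   0.269000]
  [ 0.307125   0.073125   0.505375   0.123500]
  [ 0.033125   0.030625   0.041875   0.412500]
det(I−A) = Σ_j (I−A)_1j·C_1j = (0.80)(0.513875) + (-0.10)(0.222875) + (-0.25)(0.307125) + (-0.05)(0.033125) = 0.310375
(I − A)⁻¹ = adj(I−A) / det(I−A) ≈
  [   1.6557     0.2477     0.5836     0.3157]
  [   0.7181     1.3431     0.5304     0.8667]
  [   0.9895     0.2356     1.6283     0.3979]
  [   0.1067     0.0987     0.1349     1.3290]
Δx = (I − A)⁻¹ Δd with Δd having +40 in the Water component and 0 elsewhere.
So Δx_2 = L_21 · (+40), where L_21 = adj(I−A)_21 / det(I−A) = 0.222875 / 0.310375.
Δx_2 = 0.222875 × (+40) / 0.310375 = 8.915 / 0.310375 ≈ 28.72.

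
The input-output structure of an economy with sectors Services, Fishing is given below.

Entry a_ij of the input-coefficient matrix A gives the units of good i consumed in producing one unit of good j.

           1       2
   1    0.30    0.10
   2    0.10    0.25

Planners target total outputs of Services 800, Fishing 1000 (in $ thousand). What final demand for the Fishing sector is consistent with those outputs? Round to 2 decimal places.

d_2 = 670.00

I − A =
  [   0.70    -0.10]
  [  -0.10     0.75]
d = (I − A) x:
  d_1 = (+0.70)·800 + (-0.10)·1000 = 460.00
  d_2 = (-0.10)·800 + (+0.75)·1000 = 670.00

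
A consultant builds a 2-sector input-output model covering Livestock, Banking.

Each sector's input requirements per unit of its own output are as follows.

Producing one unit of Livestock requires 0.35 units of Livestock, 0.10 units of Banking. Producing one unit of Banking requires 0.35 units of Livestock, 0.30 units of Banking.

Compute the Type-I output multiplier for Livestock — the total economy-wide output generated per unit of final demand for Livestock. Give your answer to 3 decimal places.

m_1 = 1.905

I − A =
  [   0.65    -0.35]
  [  -0.10     0.70]
det(I−A) = (0.65)(0.70) − (-0.35)(-0.10) = 0.4200
adj(I−A) = [[0.70, 0.35], [0.10, 0.65]]
(I − A)⁻¹ = adj(I−A) / det(I−A) ≈
  [   1.6667     0.8333]
  [   0.2381     1.5476]
The output multiplier for sector j is the column-j sum of the Leontief inverse (I − A)⁻¹ = adj(I−A) / det(I−A).
Column 1 of adj(I−A): (0.70, 0.10); det(I−A) = 0.4200.
m_1 = (0.70 + 0.10) / 0.4200 = 0.80 / 0.4200 ≈ 1.905.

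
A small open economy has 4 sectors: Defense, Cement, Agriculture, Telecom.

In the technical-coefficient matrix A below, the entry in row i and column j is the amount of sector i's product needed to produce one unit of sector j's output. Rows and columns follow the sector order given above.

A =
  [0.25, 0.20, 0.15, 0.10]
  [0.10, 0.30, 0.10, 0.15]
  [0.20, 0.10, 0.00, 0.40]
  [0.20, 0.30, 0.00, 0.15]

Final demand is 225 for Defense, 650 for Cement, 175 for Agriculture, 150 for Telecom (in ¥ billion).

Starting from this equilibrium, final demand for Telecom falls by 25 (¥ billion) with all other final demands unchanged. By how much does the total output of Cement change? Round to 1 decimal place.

Δx_C = -12.1

I − A =
  [   0.75    -0.20    -0.15    -0.10]
  [  -0.10     0.70    -0.10    -0.15]
  [  -0.20    -0.10     1.00    -0.40]
  [  -0.20    -0.30     0.00     0.85]
Compute the cofactors C_ij = (−1)^(i+j)·(3×3 minor ij) of I−A; the adjugate is their transpose:
adj(I−A) = Cᵀ =
  [ 0.52950   0.23075   0.10250   0.15125]
  [ 0.14000   0.58000   0.07900   0.15600]
  [ 0.18950   0.20775   0.37250   0.23425]
  [ 0.17400   0.25900   0.05200   0.47100]
det(I−A) = Σ_j (I−A)_1j·C_1j = (0.75)(0.52950) + (-0.20)(0.14000) + (-0.15)(0.18950) + (-0.10)(0.17400) = 0.3233
(I − A)⁻¹ = adj(I−A) / det(I−A) ≈
  [   1.6378     0.7137     0.3170     0.4678]
  [   0.4330     1.7940     0.2444     0.4825]
  [   0.5861     0.6426     1.1522     0.7246]
  [   0.5382     0.8011     0.1608     1.4569]
Δx = (I − A)⁻¹ Δd with Δd having -25 in the Telecom component and 0 elsewhere.
So Δx_C = L_CT · (-25), where L_CT = adj(I−A)_CT / det(I−A) = 0.15600 / 0.3233.
Δx_C = 0.15600 × (-25) / 0.3233 = -3.90 / 0.3233 ≈ -12.1.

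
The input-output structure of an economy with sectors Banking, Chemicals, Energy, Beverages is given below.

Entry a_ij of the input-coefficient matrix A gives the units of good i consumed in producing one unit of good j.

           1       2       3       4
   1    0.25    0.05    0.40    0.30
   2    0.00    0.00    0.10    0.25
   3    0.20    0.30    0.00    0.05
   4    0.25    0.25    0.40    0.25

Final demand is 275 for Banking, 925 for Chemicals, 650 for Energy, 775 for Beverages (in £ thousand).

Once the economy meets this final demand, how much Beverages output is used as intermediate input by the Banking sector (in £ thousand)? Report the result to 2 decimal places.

I − A =
  [   0.75    -0.05    -0.40    -0.30]
  [   0.00     1.00    -0.10    -0.25]
  [  -0.20    -0.30     1.00    -0.05]
  [  -0.25    -0.25    -0.40     0.75]
Compute the cofactors C_ij = (−1)^(i+j)·(3×3 minor ij) of I−A; the adjugate is their transpose:
adj(I−A) = Cᵀ =
  [ 0.61375   0.24250   0.41125   0.35375]
  [ 0.09875   0.38350   0.14875   0.17725]
  [ 0.16875   0.17875   0.43750   0.15625]
  [ 0.32750   0.30400   0.42000   0.64650]
det(I−A) = Σ_j (I−A)_1j·C_1j = (0.75)(0.61375) + (-0.05)(0.09875) + (-0.40)(0.16875) + (-0.30)(0.32750) = 0.289625
(I − A)⁻¹ = adj(I−A) / det(I−A) ≈
  [   2.1191     0.8373     1.4199     1.2214]
  [   0.3410     1.3241     0.5136     0.6120]
  [   0.5826     0.6172     1.5106     0.5395]
  [   1.1308     1.0496     1.4502     2.2322]
First solve x = (I − A)⁻¹ d = adj(I−A)·d / det(I−A); in particular x_1 = (0.61375·275 + 0.24250·925 + 0.41125·650 + 0.35375·775) / 0.289625 = 934.5625 / 0.289625 ≈ 3226.8019.
Intermediate flow from 4 to 1: z_41 = a_41 · x_1 = 0.25 × 934.5625 / 0.289625 = 233.640625 / 0.289625 ≈ 806.70.

z_41 = 806.70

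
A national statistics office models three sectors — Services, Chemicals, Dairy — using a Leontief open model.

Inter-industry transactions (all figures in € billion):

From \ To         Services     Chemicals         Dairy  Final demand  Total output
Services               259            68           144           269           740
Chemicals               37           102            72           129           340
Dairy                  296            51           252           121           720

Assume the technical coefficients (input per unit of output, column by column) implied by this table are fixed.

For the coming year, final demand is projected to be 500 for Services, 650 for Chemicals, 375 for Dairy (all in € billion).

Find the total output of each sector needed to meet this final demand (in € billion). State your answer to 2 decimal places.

x_S = 1794.39, x_C = 1341.12, x_D = 1990.65

Technical coefficients a_ij = z_ij / X_j:
  a_SS = 259/740 = 0.35, a_CS = 37/740 = 0.05, a_DS = 296/740 = 0.40
  a_SC = 68/340 = 0.20, a_CC = 102/340 = 0.30, a_DC = 51/340 = 0.15
  a_SD = 144/720 = 0.20, a_CD = 72/720 = 0.10, a_DD = 252/720 = 0.35
I − A =
  [   0.65    -0.20    -0.20]
  [  -0.05     0.70    -0.10]
  [  -0.40    -0.15     0.65]
Cofactors of I−A, C_ij = (−1)^(i+j)·(minor ij) (rows/columns in the sector order above):
  C_11 = (0.70)(0.65) − (-0.10)(-0.15) = 0.4400
  C_12 = −[(-0.05)(0.65) − (-0.10)(-0.40)] = 0.0725
  C_13 = (-0.05)(-0.15) − (0.70)(-0.40) = 0.2875
  C_21 = −[(-0.20)(0.65) − (-0.20)(-0.15)] = 0.1600
  C_22 = (0.65)(0.65) − (-0.20)(-0.40) = 0.3425
  C_23 = −[(0.65)(-0.15) − (-0.20)(-0.40)] = 0.1775
  C_31 = (-0.20)(-0.10) − (-0.20)(0.70) = 0.1600
  C_32 = −[(0.65)(-0.10) − (-0.20)(-0.05)] = 0.0750
  C_33 = (0.65)(0.70) − (-0.20)(-0.05) = 0.4450
det(I−A) = Σ_j (I−A)_1j·C_1j = (0.65)(0.4400) + (-0.20)(0.0725) + (-0.20)(0.2875) = 0.2140
adj(I−A) = Cᵀ =
  [ 0.4400   0.1600   0.1600]
  [ 0.0725   0.3425   0.0750]
  [ 0.2875   0.1775   0.4450]
(I − A)⁻¹ = adj(I−A) / det(I−A) ≈
  [   2.0561     0.7477     0.7477]
  [   0.3388     1.6005     0.3505]
  [   1.3435     0.8294     2.0794]
x = (I − A)⁻¹ d = adj(I−A)·d / det(I−A), with det(I−A) = 0.2140:
  x_S = (0.4400·500 + 0.1600·650 + 0.1600·375) / 0.2140 = 384.00 / 0.2140 ≈ 1794.39
  x_C = (0.0725·500 + 0.3425·650 + 0.0750·375) / 0.2140 = 287.00 / 0.2140 ≈ 1341.12
  x_D = (0.2875·500 + 0.1775·650 + 0.4450·375) / 0.2140 = 426.00 / 0.2140 ≈ 1990.65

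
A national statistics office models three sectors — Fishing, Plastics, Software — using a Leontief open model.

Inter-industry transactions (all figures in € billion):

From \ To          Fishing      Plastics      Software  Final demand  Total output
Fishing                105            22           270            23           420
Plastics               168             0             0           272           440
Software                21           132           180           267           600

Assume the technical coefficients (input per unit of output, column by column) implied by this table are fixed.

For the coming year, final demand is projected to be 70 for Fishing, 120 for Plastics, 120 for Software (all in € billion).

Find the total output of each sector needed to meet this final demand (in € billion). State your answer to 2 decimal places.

Technical coefficients a_ij = z_ij / X_j:
  a_FF = 105/420 = 0.25, a_PF = 168/420 = 0.40, a_SF = 21/420 = 0.05
  a_FP = 22/440 = 0.05, a_PP = 0/440 = 0.00, a_SP = 132/440 = 0.30
  a_FS = 270/600 = 0.45, a_PS = 0/600 = 0.00, a_SS = 180/600 = 0.30
I − A =
  [   0.75    -0.05    -0.45]
  [  -0.40     1.00     0.00]
  [  -0.05    -0.30     0.70]
Cofactors of I−A, C_ij = (−1)^(i+j)·(minor ij) (rows/columns in the sector order above):
  C_11 = (1.00)(0.70) − (0.00)(-0.30) = 0.7000
  C_12 = −[(-0.40)(0.70) − (0.00)(-0.05)] = 0.2800
  C_13 = (-0.40)(-0.30) − (1.00)(-0.05) = 0.1700
  C_21 = −[(-0.05)(0.70) − (-0.45)(-0.30)] = 0.1700
  C_22 = (0.75)(0.70) − (-0.45)(-0.05) = 0.5025
  C_23 = −[(0.75)(-0.30) − (-0.05)(-0.05)] = 0.2275
  C_31 = (-0.05)(0.00) − (-0.45)(1.00) = 0.4500
  C_32 = −[(0.75)(0.00) − (-0.45)(-0.40)] = 0.1800
  C_33 = (0.75)(1.00) − (-0.05)(-0.40) = 0.7300
det(I−A) = Σ_j (I−A)_1j·C_1j = (0.75)(0.7000) + (-0.05)(0.2800) + (-0.45)(0.1700) = 0.4345
adj(I−A) = Cᵀ =
  [ 0.7000   0.1700   0.4500]
  [ 0.2800   0.5025   0.1800]
  [ 0.1700   0.2275   0.7300]
(I − A)⁻¹ = adj(I−A) / det(I−A) ≈
  [   1.6110     0.3913     1.0357]
  [   0.6444     1.1565     0.4143]
  [   0.3913     0.5236     1.6801]
x = (I − A)⁻¹ d = adj(I−A)·d / det(I−A), with det(I−A) = 0.4345:
  x_F = (0.7000·70 + 0.1700·120 + 0.4500·120) / 0.4345 = 123.40 / 0.4345 ≈ 284.00
  x_P = (0.2800·70 + 0.5025·120 + 0.1800·120) / 0.4345 = 101.50 / 0.4345 ≈ 233.60
  x_S = (0.1700·70 + 0.2275·120 + 0.7300·120) / 0.4345 = 126.80 / 0.4345 ≈ 291.83

x_F = 284.00, x_P = 233.60, x_S = 291.83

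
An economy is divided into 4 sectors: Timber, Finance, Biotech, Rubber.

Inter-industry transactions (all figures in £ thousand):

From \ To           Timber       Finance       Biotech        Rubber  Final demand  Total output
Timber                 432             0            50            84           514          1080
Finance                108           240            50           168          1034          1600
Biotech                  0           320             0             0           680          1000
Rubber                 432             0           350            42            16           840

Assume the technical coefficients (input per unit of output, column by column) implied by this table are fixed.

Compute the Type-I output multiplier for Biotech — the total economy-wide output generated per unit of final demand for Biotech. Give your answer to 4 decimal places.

Technical coefficients a_ij = z_ij / X_j:
  a_11 = 432/1080 = 0.40, a_21 = 108/1080 = 0.10, a_31 = 0/1080 = 0.00, a_41 = 432/1080 = 0.40
  a_12 = 0/1600 = 0.00, a_22 = 240/1600 = 0.15, a_32 = 320/1600 = 0.20, a_42 = 0/1600 = 0.00
  a_13 = 50/1000 = 0.05, a_23 = 50/1000 = 0.05, a_33 = 0/1000 = 0.00, a_43 = 350/1000 = 0.35
  a_14 = 84/840 = 0.10, a_24 = 168/840 = 0.20, a_34 = 0/840 = 0.00, a_44 = 42/840 = 0.05
I − A =
  [   0.60     0.00    -0.05    -0.10]
  [  -0.10     0.85    -0.05    -0.20]
  [   0.00    -0.20     1.00     0.00]
  [  -0.40     0.00    -0.35     0.95]
Compute the cofactors C_ij = (−1)^(i+j)·(3×3 minor ij) of I−A; the adjugate is their transpose:
adj(I−A) = Cᵀ =
  [ 0.784000   0.016500   0.070125   0.086000]
  [ 0.175000   0.530000   0.080750   0.130000]
  [ 0.035000   0.106000   0.450500   0.026000]
  [ 0.343000   0.046000   0.195500   0.503000]
det(I−A) = Σ_j (I−A)_1j·C_1j = (0.60)(0.784000) + (0.00)(0.175000) + (-0.05)(0.035000) + (-0.10)(0.343000) = 0.43435
(I − A)⁻¹ = adj(I−A) / det(I−A) ≈
  [   1.80500     0.03799     0.16145     0.19800]
  [   0.40290     1.22021     0.18591     0.29930]
  [   0.08058     0.24404     1.03718     0.05986]
  [   0.78969     0.10591     0.45010     1.15805]
The output multiplier for sector j is the column-j sum of the Leontief inverse (I − A)⁻¹ = adj(I−A) / det(I−A).
Column 3 of adj(I−A): (0.070125, 0.080750, 0.450500, 0.195500); det(I−A) = 0.43435.
m_3 = (0.070125 + 0.080750 + 0.450500 + 0.195500) / 0.43435 = 0.796875 / 0.43435 ≈ 1.8346.

m_3 = 1.8346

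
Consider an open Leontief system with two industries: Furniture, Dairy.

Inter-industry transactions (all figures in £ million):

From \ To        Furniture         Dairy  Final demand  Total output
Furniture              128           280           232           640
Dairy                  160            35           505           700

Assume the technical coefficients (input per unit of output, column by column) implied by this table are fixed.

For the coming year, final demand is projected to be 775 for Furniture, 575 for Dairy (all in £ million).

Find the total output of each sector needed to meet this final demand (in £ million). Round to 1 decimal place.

x_F = 1464.0, x_D = 990.5

Technical coefficients a_ij = z_ij / X_j:
  a_FF = 128/640 = 0.20, a_DF = 160/640 = 0.25
  a_FD = 280/700 = 0.40, a_DD = 35/700 = 0.05
I − A =
  [   0.80    -0.40]
  [  -0.25     0.95]
det(I−A) = (0.80)(0.95) − (-0.40)(-0.25) = 0.6600
adj(I−A) = [[0.95, 0.40], [0.25, 0.80]]
(I − A)⁻¹ = adj(I−A) / det(I−A) ≈
  [   1.4394     0.6061]
  [   0.3788     1.2121]
x = (I − A)⁻¹ d = adj(I−A)·d / det(I−A), with det(I−A) = 0.6600:
  x_F = (0.95·775 + 0.40·575) / 0.6600 = 966.25 / 0.6600 ≈ 1464.0
  x_D = (0.25·775 + 0.80·575) / 0.6600 = 653.75 / 0.6600 ≈ 990.5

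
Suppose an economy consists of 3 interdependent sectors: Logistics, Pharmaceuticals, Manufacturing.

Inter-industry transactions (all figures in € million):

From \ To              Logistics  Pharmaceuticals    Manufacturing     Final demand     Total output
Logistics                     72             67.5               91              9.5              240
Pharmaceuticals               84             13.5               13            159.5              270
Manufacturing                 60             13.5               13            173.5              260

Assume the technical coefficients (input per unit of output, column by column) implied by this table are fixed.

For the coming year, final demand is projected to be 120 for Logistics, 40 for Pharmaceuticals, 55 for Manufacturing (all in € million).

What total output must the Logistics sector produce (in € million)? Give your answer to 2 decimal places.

Technical coefficients a_ij = z_ij / X_j:
  a_LL = 72/240 = 0.30, a_PL = 84/240 = 0.35, a_ML = 60/240 = 0.25
  a_LP = 67.5/270 = 0.25, a_PP = 13.5/270 = 0.05, a_MP = 13.5/270 = 0.05
  a_LM = 91/260 = 0.35, a_PM = 13/260 = 0.05, a_MM = 13/260 = 0.05
I − A =
  [   0.70    -0.25    -0.35]
  [  -0.35     0.95    -0.05]
  [  -0.25    -0.05     0.95]
Cofactors of I−A, C_ij = (−1)^(i+j)·(minor ij) (rows/columns in the sector order above):
  C_11 = (0.95)(0.95) − (-0.05)(-0.05) = 0.9000
  C_12 = −[(-0.35)(0.95) − (-0.05)(-0.25)] = 0.3450
  C_13 = (-0.35)(-0.05) − (0.95)(-0.25) = 0.2550
  C_21 = −[(-0.25)(0.95) − (-0.35)(-0.05)] = 0.2550
  C_22 = (0.70)(0.95) − (-0.35)(-0.25) = 0.5775
  C_23 = −[(0.70)(-0.05) − (-0.25)(-0.25)] = 0.0975
  C_31 = (-0.25)(-0.05) − (-0.35)(0.95) = 0.3450
  C_32 = −[(0.70)(-0.05) − (-0.35)(-0.35)] = 0.1575
  C_33 = (0.70)(0.95) − (-0.25)(-0.35) = 0.5775
det(I−A) = Σ_j (I−A)_1j·C_1j = (0.70)(0.9000) + (-0.25)(0.3450) + (-0.35)(0.2550) = 0.4545
adj(I−A) = Cᵀ =
  [ 0.9000   0.2550   0.3450]
  [ 0.3450   0.5775   0.1575]
  [ 0.2550   0.0975   0.5775]
(I − A)⁻¹ = adj(I−A) / det(I−A) ≈
  [   1.9802     0.5611     0.7591]
  [   0.7591     1.2706     0.3465]
  [   0.5611     0.2145     1.2706]
x = (I − A)⁻¹ d = adj(I−A)·d / det(I−A), with det(I−A) = 0.4545:
  x_L = (0.9000·120 + 0.2550·40 + 0.3450·55) / 0.4545 = 137.175 / 0.4545 ≈ 301.82
  x_P = (0.3450·120 + 0.5775·40 + 0.1575·55) / 0.4545 = 73.1625 / 0.4545 ≈ 160.97
  x_M = (0.2550·120 + 0.0975·40 + 0.5775·55) / 0.4545 = 66.2625 / 0.4545 ≈ 145.79

x_L = 301.82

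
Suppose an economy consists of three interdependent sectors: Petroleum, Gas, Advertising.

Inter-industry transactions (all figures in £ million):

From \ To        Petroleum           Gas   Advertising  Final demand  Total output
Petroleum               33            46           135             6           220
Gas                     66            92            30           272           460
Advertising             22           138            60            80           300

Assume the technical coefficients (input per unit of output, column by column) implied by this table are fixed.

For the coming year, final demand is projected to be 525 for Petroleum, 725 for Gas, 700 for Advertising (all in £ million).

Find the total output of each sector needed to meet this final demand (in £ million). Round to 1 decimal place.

Technical coefficients a_ij = z_ij / X_j:
  a_PP = 33/220 = 0.15, a_GP = 66/220 = 0.30, a_AP = 22/220 = 0.10
  a_PG = 46/460 = 0.10, a_GG = 92/460 = 0.20, a_AG = 138/460 = 0.30
  a_PA = 135/300 = 0.45, a_GA = 30/300 = 0.10, a_AA = 60/300 = 0.20
I − A =
  [   0.85    -0.10    -0.45]
  [  -0.30     0.80    -0.10]
  [  -0.10    -0.30     0.80]
Cofactors of I−A, C_ij = (−1)^(i+j)·(minor ij) (rows/columns in the sector order above):
  C_11 = (0.80)(0.80) − (-0.10)(-0.30) = 0.6100
  C_12 = −[(-0.30)(0.80) − (-0.10)(-0.10)] = 0.2500
  C_13 = (-0.30)(-0.30) − (0.80)(-0.10) = 0.1700
  C_21 = −[(-0.10)(0.80) − (-0.45)(-0.30)] = 0.2150
  C_22 = (0.85)(0.80) − (-0.45)(-0.10) = 0.6350
  C_23 = −[(0.85)(-0.30) − (-0.10)(-0.10)] = 0.2650
  C_31 = (-0.10)(-0.10) − (-0.45)(0.80) = 0.3700
  C_32 = −[(0.85)(-0.10) − (-0.45)(-0.30)] = 0.2200
  C_33 = (0.85)(0.80) − (-0.10)(-0.30) = 0.6500
det(I−A) = Σ_j (I−A)_1j·C_1j = (0.85)(0.6100) + (-0.10)(0.2500) + (-0.45)(0.1700) = 0.4170
adj(I−A) = Cᵀ =
  [ 0.6100   0.2150   0.3700]
  [ 0.2500   0.6350   0.2200]
  [ 0.1700   0.2650   0.6500]
(I − A)⁻¹ = adj(I−A) / det(I−A) ≈
  [   1.4628     0.5156     0.8873]
  [   0.5995     1.5228     0.5276]
  [   0.4077     0.6355     1.5588]
x = (I − A)⁻¹ d = adj(I−A)·d / det(I−A), with det(I−A) = 0.4170:
  x_P = (0.6100·525 + 0.2150·725 + 0.3700·700) / 0.4170 = 735.125 / 0.4170 ≈ 1762.9
  x_G = (0.2500·525 + 0.6350·725 + 0.2200·700) / 0.4170 = 745.625 / 0.4170 ≈ 1788.1
  x_A = (0.1700·525 + 0.2650·725 + 0.6500·700) / 0.4170 = 736.375 / 0.4170 ≈ 1765.9

x_P = 1762.9, x_G = 1788.1, x_A = 1765.9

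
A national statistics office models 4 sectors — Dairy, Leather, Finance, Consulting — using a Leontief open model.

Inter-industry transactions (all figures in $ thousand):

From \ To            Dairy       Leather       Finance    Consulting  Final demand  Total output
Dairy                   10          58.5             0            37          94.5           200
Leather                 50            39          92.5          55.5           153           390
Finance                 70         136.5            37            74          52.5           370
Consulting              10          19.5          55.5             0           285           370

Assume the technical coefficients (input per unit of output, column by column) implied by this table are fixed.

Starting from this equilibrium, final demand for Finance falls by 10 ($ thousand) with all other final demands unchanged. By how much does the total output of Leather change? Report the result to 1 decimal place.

Δx_L = -4.5

Technical coefficients a_ij = z_ij / X_j:
  a_DD = 10/200 = 0.05, a_LD = 50/200 = 0.25, a_FD = 70/200 = 0.35, a_CD = 10/200 = 0.05
  a_DL = 58.5/390 = 0.15, a_LL = 39/390 = 0.10, a_FL = 136.5/390 = 0.35, a_CL = 19.5/390 = 0.05
  a_DF = 0/370 = 0.00, a_LF = 92.5/370 = 0.25, a_FF = 37/370 = 0.10, a_CF = 55.5/370 = 0.15
  a_DC = 37/370 = 0.10, a_LC = 55.5/370 = 0.15, a_FC = 74/370 = 0.20, a_CC = 0/370 = 0.00
I − A =
  [   0.95    -0.15     0.00    -0.10]
  [  -0.25     0.90    -0.25    -0.15]
  [  -0.35    -0.35     0.90    -0.20]
  [  -0.05    -0.05    -0.15     1.00]
Compute the cofactors C_ij = (−1)^(i+j)·(3×3 minor ij) of I−A; the adjugate is their transpose:
adj(I−A) = Cᵀ =
  [ 0.678375   0.140250   0.055625   0.100000]
  [ 0.322125   0.816750   0.261375   0.207000]
  [ 0.414000   0.396000   0.803500   0.261500]
  [ 0.112125   0.107250   0.136375   0.639500]
det(I−A) = Σ_j (I−A)_1j·C_1j = (0.95)(0.678375) + (-0.15)(0.322125) + (0.00)(0.414000) + (-0.10)(0.112125) = 0.584925
(I − A)⁻¹ = adj(I−A) / det(I−A) ≈
  [   1.1598     0.2398     0.0951     0.1710]
  [   0.5507     1.3963     0.4469     0.3539]
  [   0.7078     0.6770     1.3737     0.4471]
  [   0.1917     0.1834     0.2331     1.0933]
Δx = (I − A)⁻¹ Δd with Δd having -10 in the Finance component and 0 elsewhere.
So Δx_L = L_LF · (-10), where L_LF = adj(I−A)_LF / det(I−A) = 0.261375 / 0.584925.
Δx_L = 0.261375 × (-10) / 0.584925 = -2.61375 / 0.584925 ≈ -4.5.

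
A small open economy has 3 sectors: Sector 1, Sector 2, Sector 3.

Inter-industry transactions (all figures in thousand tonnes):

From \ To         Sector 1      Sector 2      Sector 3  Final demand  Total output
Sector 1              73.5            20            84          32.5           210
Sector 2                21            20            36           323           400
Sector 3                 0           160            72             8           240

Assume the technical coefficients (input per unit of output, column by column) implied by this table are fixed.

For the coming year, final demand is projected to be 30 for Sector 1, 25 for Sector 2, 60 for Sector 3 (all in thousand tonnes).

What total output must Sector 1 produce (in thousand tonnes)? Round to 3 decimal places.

x_1 = 114.238

Technical coefficients a_ij = z_ij / X_j:
  a_11 = 73.5/210 = 0.35, a_21 = 21/210 = 0.10, a_31 = 0/210 = 0.00
  a_12 = 20/400 = 0.05, a_22 = 20/400 = 0.05, a_32 = 160/400 = 0.40
  a_13 = 84/240 = 0.35, a_23 = 36/240 = 0.15, a_33 = 72/240 = 0.30
I − A =
  [   0.65    -0.05    -0.35]
  [  -0.10     0.95    -0.15]
  [   0.00    -0.40     0.70]
Cofactors of I−A, C_ij = (−1)^(i+j)·(minor ij) (rows/columns in the sector order above):
  C_11 = (0.95)(0.70) − (-0.15)(-0.40) = 0.6050
  C_12 = −[(-0.10)(0.70) − (-0.15)(0.00)] = 0.0700
  C_13 = (-0.10)(-0.40) − (0.95)(0.00) = 0.0400
  C_21 = −[(-0.05)(0.70) − (-0.35)(-0.40)] = 0.1750
  C_22 = (0.65)(0.70) − (-0.35)(0.00) = 0.4550
  C_23 = −[(0.65)(-0.40) − (-0.05)(0.00)] = 0.2600
  C_31 = (-0.05)(-0.15) − (-0.35)(0.95) = 0.3400
  C_32 = −[(0.65)(-0.15) − (-0.35)(-0.10)] = 0.1325
  C_33 = (0.65)(0.95) − (-0.05)(-0.10) = 0.6125
det(I−A) = Σ_j (I−A)_1j·C_1j = (0.65)(0.6050) + (-0.05)(0.0700) + (-0.35)(0.0400) = 0.37575
adj(I−A) = Cᵀ =
  [ 0.6050   0.1750   0.3400]
  [ 0.0700   0.4550   0.1325]
  [ 0.0400   0.2600   0.6125]
(I − A)⁻¹ = adj(I−A) / det(I−A) ≈
  [   1.6101     0.4657     0.9049]
  [   0.1863     1.2109     0.3526]
  [   0.1065     0.6919     1.6301]
x = (I − A)⁻¹ d = adj(I−A)·d / det(I−A), with det(I−A) = 0.37575:
  x_1 = (0.6050·30 + 0.1750·25 + 0.3400·60) / 0.37575 = 42.925 / 0.37575 ≈ 114.238
  x_2 = (0.0700·30 + 0.4550·25 + 0.1325·60) / 0.37575 = 21.425 / 0.37575 ≈ 57.019
  x_3 = (0.0400·30 + 0.2600·25 + 0.6125·60) / 0.37575 = 44.45 / 0.37575 ≈ 118.297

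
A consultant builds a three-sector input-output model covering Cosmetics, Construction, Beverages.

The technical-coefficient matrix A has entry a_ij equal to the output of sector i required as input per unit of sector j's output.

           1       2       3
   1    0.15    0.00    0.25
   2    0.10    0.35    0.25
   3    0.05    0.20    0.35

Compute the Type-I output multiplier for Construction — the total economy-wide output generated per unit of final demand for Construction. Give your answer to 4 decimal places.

m_2 = 2.5041

I − A =
  [   0.85     0.00    -0.25]
  [  -0.10     0.65    -0.25]
  [  -0.05    -0.20     0.65]
Cofactors of I−A, C_ij = (−1)^(i+j)·(minor ij) (rows/columns in the sector order above):
  C_11 = (0.65)(0.65) − (-0.25)(-0.20) = 0.3725
  C_12 = −[(-0.10)(0.65) − (-0.25)(-0.05)] = 0.0775
  C_13 = (-0.10)(-0.20) − (0.65)(-0.05) = 0.0525
  C_21 = −[(0.00)(0.65) − (-0.25)(-0.20)] = 0.0500
  C_22 = (0.85)(0.65) − (-0.25)(-0.05) = 0.5400
  C_23 = −[(0.85)(-0.20) − (0.00)(-0.05)] = 0.1700
  C_31 = (0.00)(-0.25) − (-0.25)(0.65) = 0.1625
  C_32 = −[(0.85)(-0.25) − (-0.25)(-0.10)] = 0.2375
  C_33 = (0.85)(0.65) − (0.00)(-0.10) = 0.5525
det(I−A) = Σ_j (I−A)_1j·C_1j = (0.85)(0.3725) + (0.00)(0.0775) + (-0.25)(0.0525) = 0.3035
adj(I−A) = Cᵀ =
  [ 0.3725   0.0500   0.1625]
  [ 0.0775   0.5400   0.2375]
  [ 0.0525   0.1700   0.5525]
(I − A)⁻¹ = adj(I−A) / det(I−A) ≈
  [   1.22735     0.16474     0.53542]
  [   0.25535     1.77924     0.78254]
  [   0.17298     0.56013     1.82043]
The output multiplier for sector j is the column-j sum of the Leontief inverse (I − A)⁻¹ = adj(I−A) / det(I−A).
Column 2 of adj(I−A): (0.0500, 0.5400, 0.1700); det(I−A) = 0.3035.
m_2 = (0.0500 + 0.5400 + 0.1700) / 0.3035 = 0.76 / 0.3035 ≈ 2.5041.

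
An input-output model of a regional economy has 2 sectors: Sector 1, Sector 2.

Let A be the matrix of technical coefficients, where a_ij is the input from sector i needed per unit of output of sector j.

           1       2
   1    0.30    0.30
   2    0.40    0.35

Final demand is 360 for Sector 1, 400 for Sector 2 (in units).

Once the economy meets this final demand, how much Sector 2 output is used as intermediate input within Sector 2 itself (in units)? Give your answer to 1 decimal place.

I − A =
  [   0.70    -0.30]
  [  -0.40     0.65]
det(I−A) = (0.70)(0.65) − (-0.30)(-0.40) = 0.3350
adj(I−A) = [[0.65, 0.30], [0.40, 0.70]]
(I − A)⁻¹ = adj(I−A) / det(I−A) ≈
  [   1.9403     0.8955]
  [   1.1940     2.0896]
First solve x = (I − A)⁻¹ d = adj(I−A)·d / det(I−A); in particular x_2 = (0.40·360 + 0.70·400) / 0.3350 = 424.00 / 0.3350 ≈ 1265.672.
Intermediate flow from 2 to 2: z_22 = a_22 · x_2 = 0.35 × 424.00 / 0.3350 = 148.40 / 0.3350 ≈ 443.0.

z_22 = 443.0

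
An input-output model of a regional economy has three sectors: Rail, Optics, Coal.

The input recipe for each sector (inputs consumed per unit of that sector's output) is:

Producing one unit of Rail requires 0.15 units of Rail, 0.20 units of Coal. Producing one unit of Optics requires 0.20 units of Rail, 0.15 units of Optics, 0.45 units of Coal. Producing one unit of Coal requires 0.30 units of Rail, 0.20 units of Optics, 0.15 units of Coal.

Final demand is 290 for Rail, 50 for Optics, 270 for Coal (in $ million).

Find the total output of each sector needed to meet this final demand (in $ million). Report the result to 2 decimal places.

x_R = 581.51, x_O = 189.34, x_C = 554.71

I − A =
  [   0.85    -0.20    -0.30]
  [   0.00     0.85    -0.20]
  [  -0.20    -0.45     0.85]
Cofactors of I−A, C_ij = (−1)^(i+j)·(minor ij) (rows/columns in the sector order above):
  C_11 = (0.85)(0.85) − (-0.20)(-0.45) = 0.6325
  C_12 = −[(0.00)(0.85) − (-0.20)(-0.20)] = 0.0400
  C_13 = (0.00)(-0.45) − (0.85)(-0.20) = 0.1700
  C_21 = −[(-0.20)(0.85) − (-0.30)(-0.45)] = 0.3050
  C_22 = (0.85)(0.85) − (-0.30)(-0.20) = 0.6625
  C_23 = −[(0.85)(-0.45) − (-0.20)(-0.20)] = 0.4225
  C_31 = (-0.20)(-0.20) − (-0.30)(0.85) = 0.2950
  C_32 = −[(0.85)(-0.20) − (-0.30)(0.00)] = 0.1700
  C_33 = (0.85)(0.85) − (-0.20)(0.00) = 0.7225
det(I−A) = Σ_j (I−A)_1j·C_1j = (0.85)(0.6325) + (-0.20)(0.0400) + (-0.30)(0.1700) = 0.478625
adj(I−A) = Cᵀ =
  [ 0.6325   0.3050   0.2950]
  [ 0.0400   0.6625   0.1700]
  [ 0.1700   0.4225   0.7225]
(I − A)⁻¹ = adj(I−A) / det(I−A) ≈
  [   1.3215     0.6372     0.6163]
  [   0.0836     1.3842     0.3552]
  [   0.3552     0.8827     1.5095]
x = (I − A)⁻¹ d = adj(I−A)·d / det(I−A), with det(I−A) = 0.478625:
  x_R = (0.6325·290 + 0.3050·50 + 0.2950·270) / 0.478625 = 278.325 / 0.478625 ≈ 581.51
  x_O = (0.0400·290 + 0.6625·50 + 0.1700·270) / 0.478625 = 90.625 / 0.478625 ≈ 189.34
  x_C = (0.1700·290 + 0.4225·50 + 0.7225·270) / 0.478625 = 265.50 / 0.478625 ≈ 554.71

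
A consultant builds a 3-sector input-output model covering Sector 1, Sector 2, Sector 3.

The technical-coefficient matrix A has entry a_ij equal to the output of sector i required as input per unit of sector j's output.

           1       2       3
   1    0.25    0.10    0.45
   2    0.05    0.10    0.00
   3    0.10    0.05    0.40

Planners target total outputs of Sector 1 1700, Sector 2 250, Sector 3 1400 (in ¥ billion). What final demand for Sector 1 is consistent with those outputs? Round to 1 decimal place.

d_1 = 620.0

I − A =
  [   0.75    -0.10    -0.45]
  [  -0.05     0.90     0.00]
  [  -0.10    -0.05     0.60]
d = (I − A) x:
  d_1 = (+0.75)·1700 + (-0.10)·250 + (-0.45)·1400 = 620.0
  d_2 = (-0.05)·1700 + (+0.90)·250 + (+0.00)·1400 = 140.0
  d_3 = (-0.10)·1700 + (-0.05)·250 + (+0.60)·1400 = 657.5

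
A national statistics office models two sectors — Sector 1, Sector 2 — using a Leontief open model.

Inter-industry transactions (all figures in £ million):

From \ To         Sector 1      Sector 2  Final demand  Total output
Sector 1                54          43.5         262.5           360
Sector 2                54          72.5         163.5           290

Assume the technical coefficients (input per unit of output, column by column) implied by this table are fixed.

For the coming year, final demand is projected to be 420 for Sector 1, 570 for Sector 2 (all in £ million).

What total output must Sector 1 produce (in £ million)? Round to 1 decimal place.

x_1 = 651.2

Technical coefficients a_ij = z_ij / X_j:
  a_11 = 54/360 = 0.15, a_21 = 54/360 = 0.15
  a_12 = 43.5/290 = 0.15, a_22 = 72.5/290 = 0.25
I − A =
  [   0.85    -0.15]
  [  -0.15     0.75]
det(I−A) = (0.85)(0.75) − (-0.15)(-0.15) = 0.6150
adj(I−A) = [[0.75, 0.15], [0.15, 0.85]]
(I − A)⁻¹ = adj(I−A) / det(I−A) ≈
  [   1.2195     0.2439]
  [   0.2439     1.3821]
x = (I − A)⁻¹ d = adj(I−A)·d / det(I−A), with det(I−A) = 0.6150:
  x_1 = (0.75·420 + 0.15·570) / 0.6150 = 400.50 / 0.6150 ≈ 651.2
  x_2 = (0.15·420 + 0.85·570) / 0.6150 = 547.50 / 0.6150 ≈ 890.2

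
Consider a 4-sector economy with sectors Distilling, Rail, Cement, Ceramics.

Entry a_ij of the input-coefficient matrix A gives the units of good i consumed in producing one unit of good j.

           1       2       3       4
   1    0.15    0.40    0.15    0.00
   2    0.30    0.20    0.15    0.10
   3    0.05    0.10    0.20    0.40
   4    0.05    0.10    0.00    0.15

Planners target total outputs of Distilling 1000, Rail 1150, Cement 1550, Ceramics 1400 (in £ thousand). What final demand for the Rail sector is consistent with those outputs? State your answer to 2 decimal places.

I − A =
  [   0.85    -0.40    -0.15     0.00]
  [  -0.30     0.80    -0.15    -0.10]
  [  -0.05    -0.10     0.80    -0.40]
  [  -0.05    -0.10     0.00     0.85]
d = (I − A) x:
  d_1 = (+0.85)·1000 + (-0.40)·1150 + (-0.15)·1550 + (+0.00)·1400 = 157.50
  d_2 = (-0.30)·1000 + (+0.80)·1150 + (-0.15)·1550 + (-0.10)·1400 = 247.50
  d_3 = (-0.05)·1000 + (-0.10)·1150 + (+0.80)·1550 + (-0.40)·1400 = 515.00
  d_4 = (-0.05)·1000 + (-0.10)·1150 + (+0.00)·1550 + (+0.85)·1400 = 1025.00

d_2 = 247.50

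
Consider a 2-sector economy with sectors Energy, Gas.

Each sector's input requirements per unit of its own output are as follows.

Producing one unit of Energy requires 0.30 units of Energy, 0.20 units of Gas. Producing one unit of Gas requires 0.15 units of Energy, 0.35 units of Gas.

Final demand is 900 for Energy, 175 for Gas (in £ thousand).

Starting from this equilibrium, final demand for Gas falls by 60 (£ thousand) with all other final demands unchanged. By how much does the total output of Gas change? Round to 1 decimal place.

I − A =
  [   0.70    -0.15]
  [  -0.20     0.65]
det(I−A) = (0.70)(0.65) − (-0.15)(-0.20) = 0.4250
adj(I−A) = [[0.65, 0.15], [0.20, 0.70]]
(I − A)⁻¹ = adj(I−A) / det(I−A) ≈
  [   1.5294     0.3529]
  [   0.4706     1.6471]
Δx = (I − A)⁻¹ Δd with Δd having -60 in the Gas component and 0 elsewhere.
So Δx_2 = L_22 · (-60), where L_22 = adj(I−A)_22 / det(I−A) = 0.70 / 0.4250.
Δx_2 = 0.70 × (-60) / 0.4250 = -42.00 / 0.4250 ≈ -98.8.

Δx_2 = -98.8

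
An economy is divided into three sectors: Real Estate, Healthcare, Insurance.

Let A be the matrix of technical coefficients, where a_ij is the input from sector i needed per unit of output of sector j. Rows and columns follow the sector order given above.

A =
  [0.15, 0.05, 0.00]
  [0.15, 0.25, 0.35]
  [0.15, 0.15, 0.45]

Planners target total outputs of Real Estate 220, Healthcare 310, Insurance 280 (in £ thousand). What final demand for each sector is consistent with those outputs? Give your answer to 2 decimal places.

I − A =
  [   0.85    -0.05     0.00]
  [  -0.15     0.75    -0.35]
  [  -0.15    -0.15     0.55]
d = (I − A) x:
  d_R = (+0.85)·220 + (-0.05)·310 + (+0.00)·280 = 171.50
  d_H = (-0.15)·220 + (+0.75)·310 + (-0.35)·280 = 101.50
  d_I = (-0.15)·220 + (-0.15)·310 + (+0.55)·280 = 74.50

d_R = 171.50, d_H = 101.50, d_I = 74.50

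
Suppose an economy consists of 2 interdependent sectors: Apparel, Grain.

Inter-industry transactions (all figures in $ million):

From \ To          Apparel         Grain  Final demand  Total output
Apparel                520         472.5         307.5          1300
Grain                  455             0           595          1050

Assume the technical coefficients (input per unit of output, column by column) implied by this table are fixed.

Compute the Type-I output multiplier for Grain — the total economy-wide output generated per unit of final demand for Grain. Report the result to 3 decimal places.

m_2 = 2.373

Technical coefficients a_ij = z_ij / X_j:
  a_11 = 520/1300 = 0.40, a_21 = 455/1300 = 0.35
  a_12 = 472.5/1050 = 0.45, a_22 = 0/1050 = 0.00
I − A =
  [   0.60    -0.45]
  [  -0.35     1.00]
det(I−A) = (0.60)(1.00) − (-0.45)(-0.35) = 0.4425
adj(I−A) = [[1.00, 0.45], [0.35, 0.60]]
(I − A)⁻¹ = adj(I−A) / det(I−A) ≈
  [   2.2599     1.0169]
  [   0.7910     1.3559]
The output multiplier for sector j is the column-j sum of the Leontief inverse (I − A)⁻¹ = adj(I−A) / det(I−A).
Column 2 of adj(I−A): (0.45, 0.60); det(I−A) = 0.4425.
m_2 = (0.45 + 0.60) / 0.4425 = 1.05 / 0.4425 ≈ 2.373.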